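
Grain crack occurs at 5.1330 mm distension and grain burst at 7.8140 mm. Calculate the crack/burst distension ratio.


Formula: Ratio = crack / burst
Substituting: Ratio = 5.1330 / 7.8140
Result: 0.6569


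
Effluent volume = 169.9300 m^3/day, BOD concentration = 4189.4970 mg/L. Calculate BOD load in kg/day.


Formula: BOD_load = volume * conc / 1000
Substituting: BOD_load = 169.9300 * 4189.4970 / 1000
Result: 711.9212 kg/day


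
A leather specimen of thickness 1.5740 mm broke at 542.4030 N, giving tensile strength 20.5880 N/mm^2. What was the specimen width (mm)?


Formula: w = F / (TS * t)
Substituting: w = 542.4030 / (20.5880 * 1.5740)
Result: 16.7380 mm


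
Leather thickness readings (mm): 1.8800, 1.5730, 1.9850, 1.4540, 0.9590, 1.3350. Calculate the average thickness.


Formula: Average = sum / n
Substituting: Average = 9.1860 / 6
Result: 1.5310 mm


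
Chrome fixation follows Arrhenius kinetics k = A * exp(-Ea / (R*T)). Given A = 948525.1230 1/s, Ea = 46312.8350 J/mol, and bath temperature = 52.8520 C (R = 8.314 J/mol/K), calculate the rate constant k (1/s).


T_K = T_C + 273.15 = 52.8520 + 273.15 = 326.0020 K
exponent = -Ea / (R * T_K) = -46312.8350 / (8.314 * 326.0020) = -17.0872
k = A * exp(exponent) = 948525.1230 * exp(-17.0872) = 0.0359889 1/s


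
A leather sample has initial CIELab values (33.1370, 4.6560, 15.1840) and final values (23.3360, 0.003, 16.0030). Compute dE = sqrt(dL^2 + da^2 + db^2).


dL = -9.8010, da = -4.6530, db = 0.8190
dE = sqrt((-9.8010)^2 + (-4.6530)^2 + 0.8190^2) = 10.8803


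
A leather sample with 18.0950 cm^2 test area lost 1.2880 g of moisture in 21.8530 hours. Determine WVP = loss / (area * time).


Formula: WVP = loss / (area * time)
Substituting: WVP = 1.2880 / (18.0950 * 21.8530)
Result: 0.00325721 g/(cm^2*hr)


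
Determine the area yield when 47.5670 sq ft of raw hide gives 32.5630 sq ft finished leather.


Formula: Yield = finished / raw * 100
Substituting: Yield = 32.5630 / 47.5670 * 100
Result: 68.4571 %


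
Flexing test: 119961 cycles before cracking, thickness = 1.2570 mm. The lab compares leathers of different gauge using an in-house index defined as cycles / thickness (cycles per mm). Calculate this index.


Formula: Index = cycles / thickness
Substituting: Index = 119961 / 1.2570
Result: 95434.3675 cycles/mm


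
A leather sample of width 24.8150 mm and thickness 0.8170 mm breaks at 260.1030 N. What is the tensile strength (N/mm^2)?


Formula: TS = force / (width * thickness)
Substituting: TS = 260.1030 / (24.8150 * 0.8170)
Result: 12.8295 N/mm^2


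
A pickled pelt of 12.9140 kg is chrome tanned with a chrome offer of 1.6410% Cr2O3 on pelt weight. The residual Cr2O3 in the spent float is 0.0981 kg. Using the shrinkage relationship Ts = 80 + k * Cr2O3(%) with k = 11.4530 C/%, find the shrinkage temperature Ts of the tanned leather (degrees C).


Offered = pelt * offer_pct / 100 = 12.9140 * 1.6410 / 100 = 0.2119 kg
Uptake = offered - residual = 0.2119 - 0.0981 = 0.1138 kg
Cr2O3% on pelt = uptake / pelt * 100 = 0.1138 / 12.9140 * 100 = 0.8814 %
Ts = 80 + k * Cr2O3% = 80 + 11.4530 * 0.8814 = 90.0942 C


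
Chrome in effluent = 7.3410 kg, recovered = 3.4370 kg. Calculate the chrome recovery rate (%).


Formula: Recovery = recovered / input * 100
Substituting: Recovery = 3.4370 / 7.3410 * 100
Result: 46.8192 %


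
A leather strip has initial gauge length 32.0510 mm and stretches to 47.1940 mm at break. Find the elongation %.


Formula: Elongation = (Lf - L0) / L0 * 100
Substituting: Elongation = (47.1940 - 32.0510) / 32.0510 * 100
Result: 47.2466 %


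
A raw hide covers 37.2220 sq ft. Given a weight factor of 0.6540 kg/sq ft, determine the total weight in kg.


Formula: Weight = area * weight_per_sqft
Substituting: Weight = 37.2220 * 0.6540
Result: 24.3432 kg


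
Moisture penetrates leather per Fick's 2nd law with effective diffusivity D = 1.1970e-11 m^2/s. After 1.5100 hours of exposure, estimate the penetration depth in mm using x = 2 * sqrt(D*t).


t = 1.5100 hr * 3600 = 5436.0000 s
D * t = 1.1970e-11 * 5436.0000 = 6.5069e-08
x = 2 * sqrt(D*t) = 2 * sqrt(6.5069e-08) = 5.1017e-04 m = 0.5102 mm


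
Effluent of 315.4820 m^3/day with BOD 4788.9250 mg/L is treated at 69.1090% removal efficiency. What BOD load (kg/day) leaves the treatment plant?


Load_in = volume * conc / 1000 = 315.4820 * 4788.9250 / 1000 = 1510.8196 kg/day
Removed = Load_in * eff / 100 = 1510.8196 * 69.1090 / 100 = 1044.1123 kg/day
Load_out = Load_in - Removed = 1510.8196 - 1044.1123 = 466.7073 kg/day


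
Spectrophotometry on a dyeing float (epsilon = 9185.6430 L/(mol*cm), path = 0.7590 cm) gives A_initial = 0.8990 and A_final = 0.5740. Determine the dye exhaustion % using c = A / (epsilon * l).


c_initial = A_i / (epsilon * l) = 0.8990 / (9185.6430 * 0.7590) = 1.2895e-04 mol/L
c_final = A_f / (epsilon * l) = 0.5740 / (9185.6430 * 0.7590) = 8.2330e-05 mol/L
Exhaustion = (c_initial - c_final) / c_initial * 100 = (1.2895e-04 - 8.2330e-05) / 1.2895e-04 * 100 = 36.1513 %


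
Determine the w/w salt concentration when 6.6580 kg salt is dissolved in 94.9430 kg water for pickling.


Formula: Conc = salt / (water + salt) * 100
Substituting: Conc = 6.6580 / (94.9430 + 6.6580) * 100
Result: 6.5531 %


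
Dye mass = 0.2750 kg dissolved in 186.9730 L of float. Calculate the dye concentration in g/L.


Formula: Conc = dye_mass(kg) / volume(L) * 1000
Substituting: Conc = 0.2750 / 186.9730 * 1000
Result: 1.4708 g/L


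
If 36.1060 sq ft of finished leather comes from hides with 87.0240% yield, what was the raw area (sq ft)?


Formula: raw = finished * 100 / yield
Substituting: raw = 36.1060 * 100 / 87.0240
Result: 41.4897 sq ft


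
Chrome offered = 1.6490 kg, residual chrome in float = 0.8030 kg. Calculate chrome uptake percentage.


Formula: Uptake = (offered - residual) / offered * 100
Substituting: Uptake = (1.6490 - 0.8030) / 1.6490 * 100
Result: 51.3038 %


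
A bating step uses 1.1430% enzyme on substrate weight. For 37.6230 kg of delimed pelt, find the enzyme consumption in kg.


Formula: Enzyme = substrate * pct / 100
Substituting: Enzyme = 37.6230 * 1.1430 / 100
Result: 0.4300 kg


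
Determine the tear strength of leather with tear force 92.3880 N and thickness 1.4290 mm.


Formula: Tear strength = force / thickness
Substituting: Tear strength = 92.3880 / 1.4290
Result: 64.6522 N/mm


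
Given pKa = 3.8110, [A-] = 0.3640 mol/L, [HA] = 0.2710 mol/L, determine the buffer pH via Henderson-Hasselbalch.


ratio = [A-] / [HA] = 0.3640 / 0.2710 = 1.3432
log10(ratio) = 0.1281
pH = pKa + log10(ratio) = 3.8110 + 0.1281 = 3.9391


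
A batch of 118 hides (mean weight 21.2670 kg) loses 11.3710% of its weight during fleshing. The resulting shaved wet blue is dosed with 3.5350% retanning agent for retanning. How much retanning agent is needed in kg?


Total_raw = N * avg_wt = 118 * 21.2670 = 2509.5060 kg
Substrate = Total_raw * (1 - loss/100) = 2509.5060 * (1 - 11.3710/100) = 2224.1501 kg
Retan = Substrate * pct / 100 = 2224.1501 * 3.5350 / 100 = 78.6237 kg


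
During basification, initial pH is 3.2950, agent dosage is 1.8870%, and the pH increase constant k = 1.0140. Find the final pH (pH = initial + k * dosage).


Formula: pH_final = pH_initial + k * base_pct
Substituting: pH_final = 3.2950 + 1.0140 * 1.8870
Result: 5.2084


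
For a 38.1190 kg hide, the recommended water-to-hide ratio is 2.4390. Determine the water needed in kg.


Formula: Water = hide_weight * ratio
Substituting: Water = 38.1190 * 2.4390
Result: 92.9722 kg


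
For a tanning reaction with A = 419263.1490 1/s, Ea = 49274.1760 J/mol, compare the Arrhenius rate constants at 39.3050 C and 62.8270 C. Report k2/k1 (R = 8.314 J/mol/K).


T1 = 39.3050 + 273.15 = 312.4550 K; T2 = 62.8270 + 273.15 = 335.9770 K
k1 = A * exp(-Ea/(R*T1)) = 419263.1490 * exp(-49274.1760/(8.314*312.4550)) = 0.0024254 1/s
k2 = A * exp(-Ea/(R*T2)) = 419263.1490 * exp(-49274.1760/(8.314*335.9770)) = 0.00915188 1/s
k2/k1 = 0.00915188 / 0.0024254 = 3.7734


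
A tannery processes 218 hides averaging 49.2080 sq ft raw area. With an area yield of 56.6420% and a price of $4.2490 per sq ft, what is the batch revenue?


Raw_total = N * avg_area = 218 * 49.2080 = 10727.3440 sq ft
Finished = Raw_total * yield / 100 = 10727.3440 * 56.6420 / 100 = 6076.1822 sq ft
Value = Finished * price = 6076.1822 * 4.2490 = 25817.6981 $


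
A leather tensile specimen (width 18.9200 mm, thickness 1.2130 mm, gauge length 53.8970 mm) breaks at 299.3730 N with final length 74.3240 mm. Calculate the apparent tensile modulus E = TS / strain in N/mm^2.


TS = F / (w * t) = 299.3730 / (18.9200 * 1.2130) = 13.0446 N/mm^2
strain = (Lf - L0) / L0 = (74.3240 - 53.8970) / 53.8970 = 0.3790
E = TS / strain = 13.0446 / 0.3790 = 34.4184 N/mm^2


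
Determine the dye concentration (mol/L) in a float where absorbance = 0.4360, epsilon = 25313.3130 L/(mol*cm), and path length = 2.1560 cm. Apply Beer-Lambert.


Formula: c = A / (epsilon * l)
Substituting: c = 0.4360 / (25313.3130 * 2.1560)
Result: 7.9889e-06 mol/L


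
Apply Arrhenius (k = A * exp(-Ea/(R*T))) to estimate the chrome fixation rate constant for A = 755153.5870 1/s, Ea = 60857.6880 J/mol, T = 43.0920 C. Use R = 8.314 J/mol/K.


T_K = T_C + 273.15 = 43.0920 + 273.15 = 316.2420 K
exponent = -Ea / (R * T_K) = -60857.6880 / (8.314 * 316.2420) = -23.1465
k = A * exp(exponent) = 755153.5870 * exp(-23.1465) = 6.6931e-05 1/s


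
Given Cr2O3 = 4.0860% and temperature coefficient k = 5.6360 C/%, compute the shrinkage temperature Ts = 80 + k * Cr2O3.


Formula: Ts = 80 + k * Cr2O3
Substituting: Ts = 80 + 5.6360 * 4.0860
Result: 103.0287 C


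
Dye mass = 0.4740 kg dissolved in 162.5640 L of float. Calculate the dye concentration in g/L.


Formula: Conc = dye_mass(kg) / volume(L) * 1000
Substituting: Conc = 0.4740 / 162.5640 * 1000
Result: 2.9158 g/L


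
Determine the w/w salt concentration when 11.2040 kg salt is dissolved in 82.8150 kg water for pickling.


Formula: Conc = salt / (water + salt) * 100
Substituting: Conc = 11.2040 / (82.8150 + 11.2040) * 100
Result: 11.9167 %


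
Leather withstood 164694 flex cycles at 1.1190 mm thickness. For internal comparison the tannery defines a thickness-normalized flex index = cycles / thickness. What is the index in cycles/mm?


Formula: Index = cycles / thickness
Substituting: Index = 164694 / 1.1190
Result: 147179.6247 cycles/mm


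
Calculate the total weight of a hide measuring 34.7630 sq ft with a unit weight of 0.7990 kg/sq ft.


Formula: Weight = area * weight_per_sqft
Substituting: Weight = 34.7630 * 0.7990
Result: 27.7756 kg


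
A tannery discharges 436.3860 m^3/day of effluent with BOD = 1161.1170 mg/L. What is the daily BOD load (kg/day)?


Formula: BOD_load = volume * conc / 1000
Substituting: BOD_load = 436.3860 * 1161.1170 / 1000
Result: 506.6952 kg/day


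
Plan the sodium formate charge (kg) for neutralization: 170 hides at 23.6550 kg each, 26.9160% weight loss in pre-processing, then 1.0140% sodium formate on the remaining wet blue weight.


Total_raw = N * avg_wt = 170 * 23.6550 = 4021.3500 kg
Substrate = Total_raw * (1 - loss/100) = 4021.3500 * (1 - 26.9160/100) = 2938.9634 kg
Neutralizer = Substrate * pct / 100 = 2938.9634 * 1.0140 / 100 = 29.8011 kg


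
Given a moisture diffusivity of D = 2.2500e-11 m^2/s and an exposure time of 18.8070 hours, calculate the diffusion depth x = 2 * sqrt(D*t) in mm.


t = 18.8070 hr * 3600 = 67705.2000 s
D * t = 2.2500e-11 * 67705.2000 = 1.5234e-06
x = 2 * sqrt(D*t) = 2 * sqrt(1.5234e-06) = 0.0024685 m = 2.4685 mm


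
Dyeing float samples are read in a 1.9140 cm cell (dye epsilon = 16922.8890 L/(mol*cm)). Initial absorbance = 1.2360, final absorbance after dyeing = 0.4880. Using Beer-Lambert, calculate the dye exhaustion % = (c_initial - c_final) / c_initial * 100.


c_initial = A_i / (epsilon * l) = 1.2360 / (16922.8890 * 1.9140) = 3.8159e-05 mol/L
c_final = A_f / (epsilon * l) = 0.4880 / (16922.8890 * 1.9140) = 1.5066e-05 mol/L
Exhaustion = (c_initial - c_final) / c_initial * 100 = (3.8159e-05 - 1.5066e-05) / 3.8159e-05 * 100 = 60.5178 %


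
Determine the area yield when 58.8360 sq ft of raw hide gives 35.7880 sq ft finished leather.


Formula: Yield = finished / raw * 100
Substituting: Yield = 35.7880 / 58.8360 * 100
Result: 60.8267 %


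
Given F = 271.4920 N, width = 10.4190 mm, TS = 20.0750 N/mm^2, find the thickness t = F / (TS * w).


Formula: t = F / (TS * w)
Substituting: t = 271.4920 / (20.0750 * 10.4190)
Result: 1.2980 mm


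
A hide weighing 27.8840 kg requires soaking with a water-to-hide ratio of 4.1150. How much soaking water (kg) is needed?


Formula: Water = hide_weight * ratio
Substituting: Water = 27.8840 * 4.1150
Result: 114.7427 kg


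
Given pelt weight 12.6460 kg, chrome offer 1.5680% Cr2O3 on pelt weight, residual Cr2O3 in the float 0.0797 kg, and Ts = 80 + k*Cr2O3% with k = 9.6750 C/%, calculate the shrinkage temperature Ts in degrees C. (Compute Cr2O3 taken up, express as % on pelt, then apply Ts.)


Offered = pelt * offer_pct / 100 = 12.6460 * 1.5680 / 100 = 0.1983 kg
Uptake = offered - residual = 0.1983 - 0.0797 = 0.1186 kg
Cr2O3% on pelt = uptake / pelt * 100 = 0.1186 / 12.6460 * 100 = 0.9378 %
Ts = 80 + k * Cr2O3% = 80 + 9.6750 * 0.9378 = 89.0728 C


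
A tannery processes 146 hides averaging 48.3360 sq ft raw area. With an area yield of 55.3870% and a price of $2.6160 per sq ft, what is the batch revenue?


Raw_total = N * avg_area = 146 * 48.3360 = 7057.0560 sq ft
Finished = Raw_total * yield / 100 = 7057.0560 * 55.3870 / 100 = 3908.6916 sq ft
Value = Finished * price = 3908.6916 * 2.6160 = 10225.1372 $


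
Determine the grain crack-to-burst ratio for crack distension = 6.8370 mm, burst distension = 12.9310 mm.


Formula: Ratio = crack / burst
Substituting: Ratio = 6.8370 / 12.9310
Result: 0.5287


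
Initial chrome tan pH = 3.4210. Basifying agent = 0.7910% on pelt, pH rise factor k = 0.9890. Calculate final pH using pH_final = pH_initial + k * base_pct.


Formula: pH_final = pH_initial + k * base_pct
Substituting: pH_final = 3.4210 + 0.9890 * 0.7910
Result: 4.2033


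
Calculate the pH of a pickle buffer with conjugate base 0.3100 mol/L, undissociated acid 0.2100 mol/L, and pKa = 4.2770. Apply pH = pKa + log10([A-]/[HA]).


ratio = [A-] / [HA] = 0.3100 / 0.2100 = 1.4762
log10(ratio) = 0.1691
pH = pKa + log10(ratio) = 4.2770 + 0.1691 = 4.4461


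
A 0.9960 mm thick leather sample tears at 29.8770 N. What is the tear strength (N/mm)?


Formula: Tear strength = force / thickness
Substituting: Tear strength = 29.8770 / 0.9960
Result: 29.9970 N/mm


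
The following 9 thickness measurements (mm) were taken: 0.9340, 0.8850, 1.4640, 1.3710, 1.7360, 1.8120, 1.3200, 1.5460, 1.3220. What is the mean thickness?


Formula: Average = sum / n
Substituting: Average = 12.3900 / 9
Result: 1.3767 mm


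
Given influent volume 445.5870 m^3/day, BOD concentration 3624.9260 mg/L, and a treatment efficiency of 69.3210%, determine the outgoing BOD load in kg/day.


Load_in = volume * conc / 1000 = 445.5870 * 3624.9260 / 1000 = 1615.2199 kg/day
Removed = Load_in * eff / 100 = 1615.2199 * 69.3210 / 100 = 1119.6866 kg/day
Load_out = Load_in - Removed = 1615.2199 - 1119.6866 = 495.5333 kg/day


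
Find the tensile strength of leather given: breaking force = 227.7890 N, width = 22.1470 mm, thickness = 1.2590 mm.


Formula: TS = force / (width * thickness)
Substituting: TS = 227.7890 / (22.1470 * 1.2590)
Result: 8.1694 N/mm^2


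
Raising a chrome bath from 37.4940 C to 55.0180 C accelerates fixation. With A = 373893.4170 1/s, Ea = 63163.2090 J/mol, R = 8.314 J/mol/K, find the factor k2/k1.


T1 = 37.4940 + 273.15 = 310.6440 K; T2 = 55.0180 + 273.15 = 328.1680 K
k1 = A * exp(-Ea/(R*T1)) = 373893.4170 * exp(-63163.2090/(8.314*310.6440)) = 8.9434e-06 1/s
k2 = A * exp(-Ea/(R*T2)) = 373893.4170 * exp(-63163.2090/(8.314*328.1680)) = 3.3012e-05 1/s
k2/k1 = 3.3012e-05 / 8.9434e-06 = 3.6912


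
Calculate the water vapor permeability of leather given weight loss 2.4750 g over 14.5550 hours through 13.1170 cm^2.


Formula: WVP = loss / (area * time)
Substituting: WVP = 2.4750 / (13.1170 * 14.5550)
Result: 0.0129637 g/(cm^2*hr)


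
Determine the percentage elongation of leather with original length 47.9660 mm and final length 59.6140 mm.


Formula: Elongation = (Lf - L0) / L0 * 100
Substituting: Elongation = (59.6140 - 47.9660) / 47.9660 * 100
Result: 24.2839 %


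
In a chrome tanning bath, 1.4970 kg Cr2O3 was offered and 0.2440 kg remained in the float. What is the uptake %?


Formula: Uptake = (offered - residual) / offered * 100
Substituting: Uptake = (1.4970 - 0.2440) / 1.4970 * 100
Result: 83.7007 %


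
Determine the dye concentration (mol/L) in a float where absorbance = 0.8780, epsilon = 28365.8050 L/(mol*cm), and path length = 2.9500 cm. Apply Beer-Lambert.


Formula: c = A / (epsilon * l)
Substituting: c = 0.8780 / (28365.8050 * 2.9500)
Result: 1.0492e-05 mol/L


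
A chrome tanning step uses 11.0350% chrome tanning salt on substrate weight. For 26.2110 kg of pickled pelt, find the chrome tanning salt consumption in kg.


Formula: Chrome = substrate * pct / 100
Substituting: Chrome = 26.2110 * 11.0350 / 100
Result: 2.8924 kg


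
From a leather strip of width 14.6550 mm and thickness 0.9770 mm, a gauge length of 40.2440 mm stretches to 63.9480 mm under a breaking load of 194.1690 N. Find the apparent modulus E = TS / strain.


TS = F / (w * t) = 194.1690 / (14.6550 * 0.9770) = 13.5612 N/mm^2
strain = (Lf - L0) / L0 = (63.9480 - 40.2440) / 40.2440 = 0.5890
E = TS / strain = 13.5612 / 0.5890 = 23.0239 N/mm^2


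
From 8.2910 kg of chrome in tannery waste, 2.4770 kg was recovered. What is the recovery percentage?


Formula: Recovery = recovered / input * 100
Substituting: Recovery = 2.4770 / 8.2910 * 100
Result: 29.8758 %


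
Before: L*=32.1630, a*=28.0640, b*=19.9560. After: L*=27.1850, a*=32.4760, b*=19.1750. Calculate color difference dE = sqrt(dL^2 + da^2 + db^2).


dL = -4.9780, da = 4.4120, db = -0.7810
dE = sqrt((-4.9780)^2 + 4.4120^2 + (-0.7810)^2) = 6.6975


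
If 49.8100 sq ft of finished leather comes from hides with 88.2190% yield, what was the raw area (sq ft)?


Formula: raw = finished * 100 / yield
Substituting: raw = 49.8100 * 100 / 88.2190
Result: 56.4618 sq ft


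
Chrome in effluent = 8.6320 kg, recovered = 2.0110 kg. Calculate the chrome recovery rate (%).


Formula: Recovery = recovered / input * 100
Substituting: Recovery = 2.0110 / 8.6320 * 100
Result: 23.2970 %


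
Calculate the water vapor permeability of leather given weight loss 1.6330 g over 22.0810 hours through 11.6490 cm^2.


Formula: WVP = loss / (area * time)
Substituting: WVP = 1.6330 / (11.6490 * 22.0810)
Result: 0.00634861 g/(cm^2*hr)


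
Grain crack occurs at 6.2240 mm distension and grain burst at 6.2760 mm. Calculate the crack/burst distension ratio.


Formula: Ratio = crack / burst
Substituting: Ratio = 6.2240 / 6.2760
Result: 0.9917


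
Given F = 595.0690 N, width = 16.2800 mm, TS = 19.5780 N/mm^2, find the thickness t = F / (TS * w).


Formula: t = F / (TS * w)
Substituting: t = 595.0690 / (19.5780 * 16.2800)
Result: 1.8670 mm


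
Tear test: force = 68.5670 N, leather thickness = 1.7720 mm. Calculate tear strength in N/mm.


Formula: Tear strength = force / thickness
Substituting: Tear strength = 68.5670 / 1.7720
Result: 38.6947 N/mm


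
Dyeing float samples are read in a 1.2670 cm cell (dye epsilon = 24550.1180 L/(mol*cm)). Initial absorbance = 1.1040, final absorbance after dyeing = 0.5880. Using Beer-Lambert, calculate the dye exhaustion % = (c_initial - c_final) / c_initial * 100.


c_initial = A_i / (epsilon * l) = 1.1040 / (24550.1180 * 1.2670) = 3.5493e-05 mol/L
c_final = A_f / (epsilon * l) = 0.5880 / (24550.1180 * 1.2670) = 1.8904e-05 mol/L
Exhaustion = (c_initial - c_final) / c_initial * 100 = (3.5493e-05 - 1.8904e-05) / 3.5493e-05 * 100 = 46.7391 %


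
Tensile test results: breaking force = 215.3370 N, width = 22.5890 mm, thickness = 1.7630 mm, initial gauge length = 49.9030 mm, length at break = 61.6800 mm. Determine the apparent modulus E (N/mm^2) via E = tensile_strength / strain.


TS = F / (w * t) = 215.3370 / (22.5890 * 1.7630) = 5.4072 N/mm^2
strain = (Lf - L0) / L0 = (61.6800 - 49.9030) / 49.9030 = 0.2360
E = TS / strain = 5.4072 / 0.2360 = 22.9119 N/mm^2


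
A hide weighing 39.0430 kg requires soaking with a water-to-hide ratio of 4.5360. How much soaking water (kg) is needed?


Formula: Water = hide_weight * ratio
Substituting: Water = 39.0430 * 4.5360
Result: 177.0990 kg


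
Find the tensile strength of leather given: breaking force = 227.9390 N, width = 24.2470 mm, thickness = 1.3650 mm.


Formula: TS = force / (width * thickness)
Substituting: TS = 227.9390 / (24.2470 * 1.3650)
Result: 6.8870 N/mm^2


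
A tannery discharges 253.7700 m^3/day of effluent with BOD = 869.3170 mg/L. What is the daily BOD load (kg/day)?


Formula: BOD_load = volume * conc / 1000
Substituting: BOD_load = 253.7700 * 869.3170 / 1000
Result: 220.6066 kg/day


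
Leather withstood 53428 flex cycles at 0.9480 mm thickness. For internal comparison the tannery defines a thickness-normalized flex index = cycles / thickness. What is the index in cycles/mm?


Formula: Index = cycles / thickness
Substituting: Index = 53428 / 0.9480
Result: 56358.6498 cycles/mm


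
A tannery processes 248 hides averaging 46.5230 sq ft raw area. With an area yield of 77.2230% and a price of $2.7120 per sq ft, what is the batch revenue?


Raw_total = N * avg_area = 248 * 46.5230 = 11537.7040 sq ft
Finished = Raw_total * yield / 100 = 11537.7040 * 77.2230 / 100 = 8909.7612 sq ft
Value = Finished * price = 8909.7612 * 2.7120 = 24163.2723 $


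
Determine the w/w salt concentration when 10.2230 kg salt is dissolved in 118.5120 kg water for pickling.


Formula: Conc = salt / (water + salt) * 100
Substituting: Conc = 10.2230 / (118.5120 + 10.2230) * 100
Result: 7.9411 %


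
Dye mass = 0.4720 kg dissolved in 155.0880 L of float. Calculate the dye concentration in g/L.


Formula: Conc = dye_mass(kg) / volume(L) * 1000
Substituting: Conc = 0.4720 / 155.0880 * 1000
Result: 3.0434 g/L


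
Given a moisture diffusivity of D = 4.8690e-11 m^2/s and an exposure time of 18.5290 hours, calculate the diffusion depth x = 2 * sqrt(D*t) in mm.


t = 18.5290 hr * 3600 = 66704.4000 s
D * t = 4.8690e-11 * 66704.4000 = 3.2478e-06
x = 2 * sqrt(D*t) = 2 * sqrt(3.2478e-06) = 0.00360435 m = 3.6044 mm


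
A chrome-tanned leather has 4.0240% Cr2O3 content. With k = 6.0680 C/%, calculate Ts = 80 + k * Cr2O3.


Formula: Ts = 80 + k * Cr2O3
Substituting: Ts = 80 + 6.0680 * 4.0240
Result: 104.4176 C


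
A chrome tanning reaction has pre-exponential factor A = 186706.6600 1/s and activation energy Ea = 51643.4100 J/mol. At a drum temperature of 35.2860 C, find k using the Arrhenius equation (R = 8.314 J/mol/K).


T_K = T_C + 273.15 = 35.2860 + 273.15 = 308.4360 K
exponent = -Ea / (R * T_K) = -51643.4100 / (8.314 * 308.4360) = -20.1391
k = A * exp(exponent) = 186706.6600 * exp(-20.1391) = 3.3486e-04 1/s


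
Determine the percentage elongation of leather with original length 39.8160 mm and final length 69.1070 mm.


Formula: Elongation = (Lf - L0) / L0 * 100
Substituting: Elongation = (69.1070 - 39.8160) / 39.8160 * 100
Result: 73.5659 %


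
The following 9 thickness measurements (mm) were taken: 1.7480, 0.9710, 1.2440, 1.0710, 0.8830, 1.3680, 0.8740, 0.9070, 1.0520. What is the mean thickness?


Formula: Average = sum / n
Substituting: Average = 10.1180 / 9
Result: 1.1242 mm


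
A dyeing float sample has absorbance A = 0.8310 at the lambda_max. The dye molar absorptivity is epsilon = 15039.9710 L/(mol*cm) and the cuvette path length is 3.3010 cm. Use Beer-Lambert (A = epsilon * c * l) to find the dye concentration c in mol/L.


Formula: c = A / (epsilon * l)
Substituting: c = 0.8310 / (15039.9710 * 3.3010)
Result: 1.6738e-05 mol/L


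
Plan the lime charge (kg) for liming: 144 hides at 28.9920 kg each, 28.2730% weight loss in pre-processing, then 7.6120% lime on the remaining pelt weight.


Total_raw = N * avg_wt = 144 * 28.9920 = 4174.8480 kg
Substrate = Total_raw * (1 - loss/100) = 4174.8480 * (1 - 28.2730/100) = 2994.4932 kg
Lime = Substrate * pct / 100 = 2994.4932 * 7.6120 / 100 = 227.9408 kg


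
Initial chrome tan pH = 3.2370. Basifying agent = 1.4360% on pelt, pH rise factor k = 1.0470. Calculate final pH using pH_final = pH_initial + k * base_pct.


Formula: pH_final = pH_initial + k * base_pct
Substituting: pH_final = 3.2370 + 1.0470 * 1.4360
Result: 4.7405


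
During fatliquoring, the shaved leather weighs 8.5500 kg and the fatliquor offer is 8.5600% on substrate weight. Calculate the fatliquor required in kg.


Formula: Fat = substrate * pct / 100
Substituting: Fat = 8.5500 * 8.5600 / 100
Result: 0.7319 kg


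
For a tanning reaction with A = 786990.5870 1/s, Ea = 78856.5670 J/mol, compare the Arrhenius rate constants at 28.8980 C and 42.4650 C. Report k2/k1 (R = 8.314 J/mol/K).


T1 = 28.8980 + 273.15 = 302.0480 K; T2 = 42.4650 + 273.15 = 315.6150 K
k1 = A * exp(-Ea/(R*T1)) = 786990.5870 * exp(-78856.5670/(8.314*302.0480)) = 1.8131e-08 1/s
k2 = A * exp(-Ea/(R*T2)) = 786990.5870 * exp(-78856.5670/(8.314*315.6150)) = 6.9927e-08 1/s
k2/k1 = 6.9927e-08 / 1.8131e-08 = 3.8568


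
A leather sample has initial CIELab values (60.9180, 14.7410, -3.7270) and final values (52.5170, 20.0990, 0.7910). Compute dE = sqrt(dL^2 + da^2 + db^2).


dL = -8.4010, da = 5.3580, db = 4.5180
dE = sqrt((-8.4010)^2 + 5.3580^2 + 4.5180^2) = 10.9406


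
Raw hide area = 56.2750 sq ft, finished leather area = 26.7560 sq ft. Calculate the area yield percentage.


Formula: Yield = finished / raw * 100
Substituting: Yield = 26.7560 / 56.2750 * 100
Result: 47.5451 %


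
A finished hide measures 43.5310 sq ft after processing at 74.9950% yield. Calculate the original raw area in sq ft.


Formula: raw = finished * 100 / yield
Substituting: raw = 43.5310 * 100 / 74.9950
Result: 58.0452 sq ft


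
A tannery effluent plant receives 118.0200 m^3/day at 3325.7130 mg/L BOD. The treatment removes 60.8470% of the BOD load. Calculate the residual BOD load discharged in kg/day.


Load_in = volume * conc / 1000 = 118.0200 * 3325.7130 / 1000 = 392.5006 kg/day
Removed = Load_in * eff / 100 = 392.5006 * 60.8470 / 100 = 238.8249 kg/day
Load_out = Load_in - Removed = 392.5006 - 238.8249 = 153.6758 kg/day


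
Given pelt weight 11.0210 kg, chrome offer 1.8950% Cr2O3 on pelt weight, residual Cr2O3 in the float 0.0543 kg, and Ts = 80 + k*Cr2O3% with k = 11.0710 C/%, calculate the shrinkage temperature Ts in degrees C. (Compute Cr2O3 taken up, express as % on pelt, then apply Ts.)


Offered = pelt * offer_pct / 100 = 11.0210 * 1.8950 / 100 = 0.2088 kg
Uptake = offered - residual = 0.2088 - 0.0543 = 0.1545 kg
Cr2O3% on pelt = uptake / pelt * 100 = 0.1545 / 11.0210 * 100 = 1.4023 %
Ts = 80 + k * Cr2O3% = 80 + 11.0710 * 1.4023 = 95.5249 C


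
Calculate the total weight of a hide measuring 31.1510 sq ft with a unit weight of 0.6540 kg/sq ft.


Formula: Weight = area * weight_per_sqft
Substituting: Weight = 31.1510 * 0.6540
Result: 20.3728 kg


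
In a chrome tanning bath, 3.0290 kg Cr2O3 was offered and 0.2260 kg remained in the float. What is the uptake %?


Formula: Uptake = (offered - residual) / offered * 100
Substituting: Uptake = (3.0290 - 0.2260) / 3.0290 * 100
Result: 92.5388 %


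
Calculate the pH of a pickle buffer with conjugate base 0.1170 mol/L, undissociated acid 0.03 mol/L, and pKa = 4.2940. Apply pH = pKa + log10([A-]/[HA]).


ratio = [A-] / [HA] = 0.1170 / 0.03 = 3.9000
log10(ratio) = 0.5911
pH = pKa + log10(ratio) = 4.2940 + 0.5911 = 4.8851


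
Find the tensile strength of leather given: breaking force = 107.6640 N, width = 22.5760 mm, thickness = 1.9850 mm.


Formula: TS = force / (width * thickness)
Substituting: TS = 107.6640 / (22.5760 * 1.9850)
Result: 2.4025 N/mm^2


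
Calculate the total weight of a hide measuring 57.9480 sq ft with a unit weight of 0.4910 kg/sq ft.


Formula: Weight = area * weight_per_sqft
Substituting: Weight = 57.9480 * 0.4910
Result: 28.4525 kg


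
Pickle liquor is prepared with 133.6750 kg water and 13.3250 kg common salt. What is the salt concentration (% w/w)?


Formula: Conc = salt / (water + salt) * 100
Substituting: Conc = 13.3250 / (133.6750 + 13.3250) * 100
Result: 9.0646 %


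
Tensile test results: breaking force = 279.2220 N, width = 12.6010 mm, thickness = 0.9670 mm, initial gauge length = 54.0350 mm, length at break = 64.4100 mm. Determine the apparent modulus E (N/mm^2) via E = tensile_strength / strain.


TS = F / (w * t) = 279.2220 / (12.6010 * 0.9670) = 22.9149 N/mm^2
strain = (Lf - L0) / L0 = (64.4100 - 54.0350) / 54.0350 = 0.1920
E = TS / strain = 22.9149 / 0.1920 = 119.3453 N/mm^2


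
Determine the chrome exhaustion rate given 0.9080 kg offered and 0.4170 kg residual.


Formula: Uptake = (offered - residual) / offered * 100
Substituting: Uptake = (0.9080 - 0.4170) / 0.9080 * 100
Result: 54.0749 %


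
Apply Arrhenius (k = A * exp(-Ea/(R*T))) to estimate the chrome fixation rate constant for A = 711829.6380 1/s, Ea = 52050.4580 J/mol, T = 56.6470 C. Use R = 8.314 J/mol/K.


T_K = T_C + 273.15 = 56.6470 + 273.15 = 329.7970 K
exponent = -Ea / (R * T_K) = -52050.4580 / (8.314 * 329.7970) = -18.9831
k = A * exp(exponent) = 711829.6380 * exp(-18.9831) = 0.00405609 1/s


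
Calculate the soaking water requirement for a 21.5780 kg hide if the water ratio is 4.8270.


Formula: Water = hide_weight * ratio
Substituting: Water = 21.5780 * 4.8270
Result: 104.1570 kg


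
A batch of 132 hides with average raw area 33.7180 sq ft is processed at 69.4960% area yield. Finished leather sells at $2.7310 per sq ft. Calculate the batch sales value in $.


Raw_total = N * avg_area = 132 * 33.7180 = 4450.7760 sq ft
Finished = Raw_total * yield / 100 = 4450.7760 * 69.4960 / 100 = 3093.1113 sq ft
Value = Finished * price = 3093.1113 * 2.7310 = 8447.2869 $


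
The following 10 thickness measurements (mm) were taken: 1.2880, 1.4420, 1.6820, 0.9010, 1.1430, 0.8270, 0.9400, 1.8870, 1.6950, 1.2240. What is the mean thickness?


Formula: Average = sum / n
Substituting: Average = 13.0290 / 10
Result: 1.3029 mm


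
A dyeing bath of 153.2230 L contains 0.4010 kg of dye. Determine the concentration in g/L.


Formula: Conc = dye_mass(kg) / volume(L) * 1000
Substituting: Conc = 0.4010 / 153.2230 * 1000
Result: 2.6171 g/L


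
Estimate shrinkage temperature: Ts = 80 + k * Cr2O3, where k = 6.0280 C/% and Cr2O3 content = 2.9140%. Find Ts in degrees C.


Formula: Ts = 80 + k * Cr2O3
Substituting: Ts = 80 + 6.0280 * 2.9140
Result: 97.5656 C


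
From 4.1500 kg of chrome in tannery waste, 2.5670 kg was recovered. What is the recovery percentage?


Formula: Recovery = recovered / input * 100
Substituting: Recovery = 2.5670 / 4.1500 * 100
Result: 61.8554 %


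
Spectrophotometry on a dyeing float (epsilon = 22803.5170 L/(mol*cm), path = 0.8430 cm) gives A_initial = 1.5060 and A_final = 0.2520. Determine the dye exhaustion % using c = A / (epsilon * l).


c_initial = A_i / (epsilon * l) = 1.5060 / (22803.5170 * 0.8430) = 7.8342e-05 mol/L
c_final = A_f / (epsilon * l) = 0.2520 / (22803.5170 * 0.8430) = 1.3109e-05 mol/L
Exhaustion = (c_initial - c_final) / c_initial * 100 = (7.8342e-05 - 1.3109e-05) / 7.8342e-05 * 100 = 83.2669 %


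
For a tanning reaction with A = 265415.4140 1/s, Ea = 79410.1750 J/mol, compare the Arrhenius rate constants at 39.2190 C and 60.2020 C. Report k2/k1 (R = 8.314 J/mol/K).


T1 = 39.2190 + 273.15 = 312.3690 K; T2 = 60.2020 + 273.15 = 333.3520 K
k1 = A * exp(-Ea/(R*T1)) = 265415.4140 * exp(-79410.1750/(8.314*312.3690)) = 1.3944e-08 1/s
k2 = A * exp(-Ea/(R*T2)) = 265415.4140 * exp(-79410.1750/(8.314*333.3520)) = 9.5563e-08 1/s
k2/k1 = 9.5563e-08 / 1.3944e-08 = 6.8531


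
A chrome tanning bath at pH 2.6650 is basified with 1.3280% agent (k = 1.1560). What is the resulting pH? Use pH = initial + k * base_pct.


Formula: pH_final = pH_initial + k * base_pct
Substituting: pH_final = 2.6650 + 1.1560 * 1.3280
Result: 4.2002


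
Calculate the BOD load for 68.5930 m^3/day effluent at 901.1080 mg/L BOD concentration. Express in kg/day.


Formula: BOD_load = volume * conc / 1000
Substituting: BOD_load = 68.5930 * 901.1080 / 1000
Result: 61.8097 kg/day


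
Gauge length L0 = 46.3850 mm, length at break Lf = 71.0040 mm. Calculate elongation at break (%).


Formula: Elongation = (Lf - L0) / L0 * 100
Substituting: Elongation = (71.0040 - 46.3850) / 46.3850 * 100
Result: 53.0753 %


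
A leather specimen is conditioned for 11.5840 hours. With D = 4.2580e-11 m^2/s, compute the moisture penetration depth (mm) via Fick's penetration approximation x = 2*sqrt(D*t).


t = 11.5840 hr * 3600 = 41702.4000 s
D * t = 4.2580e-11 * 41702.4000 = 1.7757e-06
x = 2 * sqrt(D*t) = 2 * sqrt(1.7757e-06) = 0.0026651 m = 2.6651 mm


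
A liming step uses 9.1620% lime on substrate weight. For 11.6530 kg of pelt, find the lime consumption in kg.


Formula: Lime = substrate * pct / 100
Substituting: Lime = 11.6530 * 9.1620 / 100
Result: 1.0676 kg


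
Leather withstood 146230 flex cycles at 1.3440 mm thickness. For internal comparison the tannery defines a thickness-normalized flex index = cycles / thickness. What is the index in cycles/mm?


Formula: Index = cycles / thickness
Substituting: Index = 146230 / 1.3440
Result: 108802.0833 cycles/mm


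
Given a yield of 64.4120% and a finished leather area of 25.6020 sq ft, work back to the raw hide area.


Formula: raw = finished * 100 / yield
Substituting: raw = 25.6020 * 100 / 64.4120
Result: 39.7473 sq ft


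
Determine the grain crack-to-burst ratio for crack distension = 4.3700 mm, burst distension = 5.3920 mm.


Formula: Ratio = crack / burst
Substituting: Ratio = 4.3700 / 5.3920
Result: 0.8105


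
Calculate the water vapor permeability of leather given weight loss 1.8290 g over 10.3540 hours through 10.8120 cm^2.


Formula: WVP = loss / (area * time)
Substituting: WVP = 1.8290 / (10.8120 * 10.3540)
Result: 0.016338 g/(cm^2*hr)


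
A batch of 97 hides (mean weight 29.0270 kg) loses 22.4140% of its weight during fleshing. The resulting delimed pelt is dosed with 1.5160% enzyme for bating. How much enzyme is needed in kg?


Total_raw = N * avg_wt = 97 * 29.0270 = 2815.6190 kg
Substrate = Total_raw * (1 - loss/100) = 2815.6190 * (1 - 22.4140/100) = 2184.5262 kg
Enzyme = Substrate * pct / 100 = 2184.5262 * 1.5160 / 100 = 33.1174 kg


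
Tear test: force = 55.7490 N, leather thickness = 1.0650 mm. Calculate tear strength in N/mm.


Formula: Tear strength = force / thickness
Substituting: Tear strength = 55.7490 / 1.0650
Result: 52.3465 N/mm


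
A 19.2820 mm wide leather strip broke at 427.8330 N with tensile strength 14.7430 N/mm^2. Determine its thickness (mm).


Formula: t = F / (TS * w)
Substituting: t = 427.8330 / (14.7430 * 19.2820)
Result: 1.5050 mm


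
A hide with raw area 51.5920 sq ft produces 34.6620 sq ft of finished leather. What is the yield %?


Formula: Yield = finished / raw * 100
Substituting: Yield = 34.6620 / 51.5920 * 100
Result: 67.1848 %


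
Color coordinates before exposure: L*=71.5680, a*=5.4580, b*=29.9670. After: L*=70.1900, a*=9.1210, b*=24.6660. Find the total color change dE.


dL = -1.3780, da = 3.6630, db = -5.3010
dE = sqrt((-1.3780)^2 + 3.6630^2 + (-5.3010)^2) = 6.5892


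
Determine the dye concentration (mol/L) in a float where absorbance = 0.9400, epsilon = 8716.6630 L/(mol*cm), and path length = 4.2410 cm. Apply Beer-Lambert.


Formula: c = A / (epsilon * l)
Substituting: c = 0.9400 / (8716.6630 * 4.2410)
Result: 2.5428e-05 mol/L


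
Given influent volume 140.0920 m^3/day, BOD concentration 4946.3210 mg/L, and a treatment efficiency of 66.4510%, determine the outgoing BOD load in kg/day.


Load_in = volume * conc / 1000 = 140.0920 * 4946.3210 / 1000 = 692.9400 kg/day
Removed = Load_in * eff / 100 = 692.9400 * 66.4510 / 100 = 460.4656 kg/day
Load_out = Load_in - Removed = 692.9400 - 460.4656 = 232.4744 kg/day


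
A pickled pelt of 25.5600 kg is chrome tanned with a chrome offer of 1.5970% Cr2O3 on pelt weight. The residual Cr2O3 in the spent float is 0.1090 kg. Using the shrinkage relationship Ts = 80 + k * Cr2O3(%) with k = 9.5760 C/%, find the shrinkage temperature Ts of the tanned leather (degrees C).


Offered = pelt * offer_pct / 100 = 25.5600 * 1.5970 / 100 = 0.4082 kg
Uptake = offered - residual = 0.4082 - 0.1090 = 0.2992 kg
Cr2O3% on pelt = uptake / pelt * 100 = 0.2992 / 25.5600 * 100 = 1.1706 %
Ts = 80 + k * Cr2O3% = 80 + 9.5760 * 1.1706 = 91.2092 C


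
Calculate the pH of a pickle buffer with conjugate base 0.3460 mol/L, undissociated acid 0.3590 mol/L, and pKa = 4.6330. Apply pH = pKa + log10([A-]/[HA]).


ratio = [A-] / [HA] = 0.3460 / 0.3590 = 0.9638
log10(ratio) = -0.0160183
pH = pKa + log10(ratio) = 4.6330 - 0.0160183 = 4.6170


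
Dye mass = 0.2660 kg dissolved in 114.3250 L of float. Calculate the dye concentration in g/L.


Formula: Conc = dye_mass(kg) / volume(L) * 1000
Substituting: Conc = 0.2660 / 114.3250 * 1000
Result: 2.3267 g/L


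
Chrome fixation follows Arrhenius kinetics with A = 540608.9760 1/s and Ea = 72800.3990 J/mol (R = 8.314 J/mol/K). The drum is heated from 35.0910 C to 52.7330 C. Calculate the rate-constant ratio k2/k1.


T1 = 35.0910 + 273.15 = 308.2410 K; T2 = 52.7330 + 273.15 = 325.8830 K
k1 = A * exp(-Ea/(R*T1)) = 540608.9760 * exp(-72800.3990/(8.314*308.2410)) = 2.4869e-07 1/s
k2 = A * exp(-Ea/(R*T2)) = 540608.9760 * exp(-72800.3990/(8.314*325.8830)) = 1.1576e-06 1/s
k2/k1 = 1.1576e-06 / 2.4869e-07 = 4.6547


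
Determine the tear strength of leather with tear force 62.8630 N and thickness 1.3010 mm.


Formula: Tear strength = force / thickness
Substituting: Tear strength = 62.8630 / 1.3010
Result: 48.3190 N/mm


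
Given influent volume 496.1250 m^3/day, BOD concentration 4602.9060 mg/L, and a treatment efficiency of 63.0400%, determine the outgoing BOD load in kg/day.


Load_in = volume * conc / 1000 = 496.1250 * 4602.9060 / 1000 = 2283.6167 kg/day
Removed = Load_in * eff / 100 = 2283.6167 * 63.0400 / 100 = 1439.5920 kg/day
Load_out = Load_in - Removed = 2283.6167 - 1439.5920 = 844.0247 kg/day


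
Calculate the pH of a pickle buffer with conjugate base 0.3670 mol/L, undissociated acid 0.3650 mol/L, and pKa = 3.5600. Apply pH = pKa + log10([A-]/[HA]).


ratio = [A-] / [HA] = 0.3670 / 0.3650 = 1.0055
log10(ratio) = 0.0023732
pH = pKa + log10(ratio) = 3.5600 + 0.0023732 = 3.5624


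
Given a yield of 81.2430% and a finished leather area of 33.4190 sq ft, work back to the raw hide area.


Formula: raw = finished * 100 / yield
Substituting: raw = 33.4190 * 100 / 81.2430
Result: 41.1346 sq ft


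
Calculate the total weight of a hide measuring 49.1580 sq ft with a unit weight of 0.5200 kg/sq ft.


Formula: Weight = area * weight_per_sqft
Substituting: Weight = 49.1580 * 0.5200
Result: 25.5622 kg


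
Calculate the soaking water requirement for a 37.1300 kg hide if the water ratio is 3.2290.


Formula: Water = hide_weight * ratio
Substituting: Water = 37.1300 * 3.2290
Result: 119.8928 kg


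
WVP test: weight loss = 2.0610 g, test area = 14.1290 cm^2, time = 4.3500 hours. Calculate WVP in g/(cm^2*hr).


Formula: WVP = loss / (area * time)
Substituting: WVP = 2.0610 / (14.1290 * 4.3500)
Result: 0.0335334 g/(cm^2*hr)


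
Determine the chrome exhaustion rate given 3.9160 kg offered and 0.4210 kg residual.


Formula: Uptake = (offered - residual) / offered * 100
Substituting: Uptake = (3.9160 - 0.4210) / 3.9160 * 100
Result: 89.2492 %
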